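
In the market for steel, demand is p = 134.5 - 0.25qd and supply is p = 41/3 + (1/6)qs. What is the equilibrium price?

Set the two price expressions equal: 134.5 - 0.25q = 41/3 + (1/6)q.
725/6 = (5/12)q, so q* = 290.
p* = 134.5 − (0.25)(290) = 62.

p* = 62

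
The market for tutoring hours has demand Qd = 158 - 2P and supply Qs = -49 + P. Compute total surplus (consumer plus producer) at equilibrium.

Equilibrium: 158 - 2P = -49 + P gives P* = 69, Q* = 20.
Demand choke price: P = 79; supply starts at P = 49.
CS = ½(79 − 69)(20) = 100; PS = ½(69 − 49)(20) = 200.

Total surplus = 300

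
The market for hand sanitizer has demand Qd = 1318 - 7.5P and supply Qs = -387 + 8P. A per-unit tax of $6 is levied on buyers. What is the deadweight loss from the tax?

Deadweight loss = 2160/31

Pre-tax equilibrium: P* = 110, Q* = 493.
Tax on buyers shifts demand to Qd = 1318 − 7.5(P + 6) = 1273 - 7.5P.
1273 - 7.5P = -387 + 8P gives seller price Ps = 3320/31; buyers pay Pb = 3320/31 + 6 = 3506/31.
New quantity: Q = 1318 − 7.5(3506/31) = 14563/31.
DWL = ½ × 6 × (493 − 14563/31) = 2160/31.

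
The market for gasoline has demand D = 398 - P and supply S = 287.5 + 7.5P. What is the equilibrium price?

Set D = S: 398 - P = 287.5 + 7.5P.
110.5 = 8.5P, so P* = 13.
Q* = 398 − 1(13) = 385.

P* = 13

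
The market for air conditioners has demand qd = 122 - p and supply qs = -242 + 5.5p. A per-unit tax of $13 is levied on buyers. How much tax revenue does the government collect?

Tax revenue = 715

Pre-tax equilibrium: p* = 56, q* = 66.
Tax on buyers shifts demand to qd = 122 − 1(p + 13) = 109 - p.
109 - p = -242 + 5.5p gives seller price ps = 54; buyers pay pb = 54 + 13 = 67.
New quantity: q = 122 − 1(67) = 55.
Revenue = 13 × 55 = 715.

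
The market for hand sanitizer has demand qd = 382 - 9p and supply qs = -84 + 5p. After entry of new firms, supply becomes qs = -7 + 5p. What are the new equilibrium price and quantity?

p' = 389/14, q' = 1847/14

Original equilibrium: p* = 233/7, q* = 577/7.
New equilibrium: 382 - 9p = -7 + 5p, so 389 = 14p and p' = 389/14; q' = 382 − 9(389/14) = 1847/14.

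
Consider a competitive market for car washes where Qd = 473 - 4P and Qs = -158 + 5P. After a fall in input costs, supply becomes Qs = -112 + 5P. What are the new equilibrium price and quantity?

Original equilibrium: P* = 631/9, Q* = 1733/9.
New equilibrium: 473 - 4P = -112 + 5P, so 585 = 9P and P' = 65; Q' = 473 − 4(65) = 213.

P' = 65, Q' = 213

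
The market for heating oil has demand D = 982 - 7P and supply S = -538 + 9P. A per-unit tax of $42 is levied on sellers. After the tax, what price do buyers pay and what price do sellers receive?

Buyers pay $118.625, sellers receive $76.625

Pre-tax equilibrium: P* = 95, Q* = 317.
Tax on sellers shifts supply to S = -538 + 9(P − 42) = -916 + 9P.
982 - 7P = -916 + 9P gives buyer price Pb = 118.625; sellers receive Ps = 118.625 − 42 = 76.625.
New quantity: Q = 982 − 7(118.625) = 151.625.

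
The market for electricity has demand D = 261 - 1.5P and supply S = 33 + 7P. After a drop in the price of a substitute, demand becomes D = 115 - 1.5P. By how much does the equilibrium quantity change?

Original equilibrium: P* = 456/17, Q* = 3753/17.
New equilibrium: 115 - 1.5P = 33 + 7P, so 82 = 8.5P and P' = 164/17; Q' = 115 − 1.5(164/17) = 1709/17.
Change in quantity: 1709/17 − 3753/17 = -2044/17.

ΔQ = -2044/17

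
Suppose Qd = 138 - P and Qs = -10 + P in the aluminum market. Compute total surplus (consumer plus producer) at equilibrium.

Equilibrium: 138 - P = -10 + P gives P* = 74, Q* = 64.
Demand choke price: P = 138; supply starts at P = 10.
CS = ½(138 − 74)(64) = 2048; PS = ½(74 − 10)(64) = 2048.

Total surplus = 4096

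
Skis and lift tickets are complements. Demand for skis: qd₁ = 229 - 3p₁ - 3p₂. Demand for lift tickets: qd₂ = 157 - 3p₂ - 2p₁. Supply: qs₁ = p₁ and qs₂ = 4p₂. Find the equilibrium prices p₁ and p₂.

Market 1: 229 - 3p₁ - 3p₂ = p₁ → 4p₁ + 3p₂ = 229.
Market 2: 7p₂ + 2p₁ = 157.
Eliminating p₂: 7×(1) − 3×(2) gives 22p₁ = 1132, so p₁ = 566/11.
Back-substitute into (2): p₂ = (157 − 2×566/11) / 7 = 85/11.

p₁ = 566/11, p₂ = 85/11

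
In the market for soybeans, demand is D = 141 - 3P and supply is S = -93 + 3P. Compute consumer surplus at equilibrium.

Equilibrium: 141 - 3P = -93 + 3P gives P* = 39, Q* = 24.
Demand choke price (D = 0): P = 47.
CS = ½(47 − 39)(24) = 96.

Consumer surplus = 96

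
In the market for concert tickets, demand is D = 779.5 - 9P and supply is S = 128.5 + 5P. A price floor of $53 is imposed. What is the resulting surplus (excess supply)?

Equilibrium price would be P* = 46.5, so the floor at 53 binds.
At P = 53: D = 302.5, S = 393.5.
Surplus = 393.5 − 302.5 = 91.

Surplus = 91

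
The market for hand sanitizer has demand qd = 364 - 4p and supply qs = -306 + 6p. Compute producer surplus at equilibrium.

Equilibrium: 364 - 4p = -306 + 6p gives p* = 67, q* = 96.
Supply starts at p = 51 (where qs = 0).
PS = ½(67 − 51)(96) = 768.

Producer surplus = 768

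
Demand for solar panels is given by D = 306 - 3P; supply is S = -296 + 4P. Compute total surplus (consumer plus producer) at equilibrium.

Equilibrium: 306 - 3P = -296 + 4P gives P* = 86, Q* = 48.
Demand choke price: P = 102; supply starts at P = 74.
CS = ½(102 − 86)(48) = 384; PS = ½(86 − 74)(48) = 288.

Total surplus = 672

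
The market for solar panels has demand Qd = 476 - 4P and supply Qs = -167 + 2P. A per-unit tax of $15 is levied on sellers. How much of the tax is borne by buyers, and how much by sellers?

Buyers bear $5, sellers bear $10

Pre-tax equilibrium: P* = 643/6, Q* = 142/3.
Tax on sellers shifts supply to Qs = -167 + 2(P − 15) = -197 + 2P.
476 - 4P = -197 + 2P gives buyer price Pb = 673/6; sellers receive Ps = 673/6 − 15 = 583/6.
New quantity: Q = 476 − 4(673/6) = 82/3.
Buyer burden = 673/6 − 643/6 = 5; seller burden = 643/6 − 583/6 = 10.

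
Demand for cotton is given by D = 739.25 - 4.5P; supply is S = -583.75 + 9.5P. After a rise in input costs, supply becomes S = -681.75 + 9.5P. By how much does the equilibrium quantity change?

Original equilibrium: P* = 94.5, Q* = 314.
New equilibrium: 739.25 - 4.5P = -681.75 + 9.5P, so 1421 = 14P and P' = 101.5; Q' = 739.25 − 4.5(101.5) = 282.5.
Change in quantity: 282.5 − 314 = -31.5.

ΔQ = -31.5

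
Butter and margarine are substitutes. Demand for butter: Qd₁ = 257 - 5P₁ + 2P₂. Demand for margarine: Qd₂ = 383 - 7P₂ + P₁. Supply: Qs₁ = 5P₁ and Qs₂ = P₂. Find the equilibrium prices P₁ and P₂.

Market 1: 257 - 5P₁ + 2P₂ = 5P₁ → 10P₁ - 2P₂ = 257.
Market 2: 8P₂ - P₁ = 383.
Eliminating P₂: 8×(1) + 2×(2) gives 78P₁ = 2822, so P₁ = 1411/39.
Back-substitute into (2): P₂ = (383 + 1×1411/39) / 8 = 4087/78.

P₁ = 1411/39, P₂ = 4087/78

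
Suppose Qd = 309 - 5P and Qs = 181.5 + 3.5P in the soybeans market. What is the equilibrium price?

P* = 15

Set Qd = Qs: 309 - 5P = 181.5 + 3.5P.
127.5 = 8.5P, so P* = 15.
Q* = 309 − 5(15) = 234.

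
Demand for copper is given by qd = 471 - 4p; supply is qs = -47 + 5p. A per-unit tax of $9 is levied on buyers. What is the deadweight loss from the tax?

Deadweight loss = 90

Pre-tax equilibrium: p* = 518/9, q* = 2167/9.
Tax on buyers shifts demand to qd = 471 − 4(p + 9) = 435 - 4p.
435 - 4p = -47 + 5p gives seller price ps = 482/9; buyers pay pb = 482/9 + 9 = 563/9.
New quantity: q = 471 − 4(563/9) = 1987/9.
DWL = ½ × 9 × (2167/9 − 1987/9) = 90.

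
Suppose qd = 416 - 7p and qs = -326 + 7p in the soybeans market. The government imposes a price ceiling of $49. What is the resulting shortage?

Equilibrium price would be p* = 53, so the ceiling at 49 binds.
At p = 49: qd = 416 − 7(49) = 73, qs = -326 + 7(49) = 17.
Shortage = 73 − 17 = 56.

Shortage = 56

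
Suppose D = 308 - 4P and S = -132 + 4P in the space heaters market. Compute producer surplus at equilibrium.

Equilibrium: 308 - 4P = -132 + 4P gives P* = 55, Q* = 88.
Supply starts at P = 33 (where S = 0).
PS = ½(55 − 33)(88) = 968.

Producer surplus = 968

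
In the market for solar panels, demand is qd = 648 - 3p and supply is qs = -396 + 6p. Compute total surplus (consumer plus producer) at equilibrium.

Equilibrium: 648 - 3p = -396 + 6p gives p* = 116, q* = 300.
Demand choke price: p = 216; supply starts at p = 66.
CS = ½(216 − 116)(300) = 15000; PS = ½(116 − 66)(300) = 7500.

Total surplus = 22500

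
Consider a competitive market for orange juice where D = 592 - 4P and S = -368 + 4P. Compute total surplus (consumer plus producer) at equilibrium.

Total surplus = 3136

Equilibrium: 592 - 4P = -368 + 4P gives P* = 120, Q* = 112.
Demand choke price: P = 148; supply starts at P = 92.
CS = ½(148 − 120)(112) = 1568; PS = ½(120 − 92)(112) = 1568.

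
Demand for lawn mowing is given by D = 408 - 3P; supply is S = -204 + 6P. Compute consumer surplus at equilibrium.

Consumer surplus = 6936

Equilibrium: 408 - 3P = -204 + 6P gives P* = 68, Q* = 204.
Demand choke price (D = 0): P = 136.
CS = ½(136 − 68)(204) = 6936.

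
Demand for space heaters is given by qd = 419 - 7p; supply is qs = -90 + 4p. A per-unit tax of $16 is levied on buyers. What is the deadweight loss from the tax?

Pre-tax equilibrium: p* = 509/11, q* = 1046/11.
Tax on buyers shifts demand to qd = 419 − 7(p + 16) = 307 - 7p.
307 - 7p = -90 + 4p gives seller price ps = 397/11; buyers pay pb = 397/11 + 16 = 573/11.
New quantity: q = 419 − 7(573/11) = 598/11.
DWL = ½ × 16 × (1046/11 − 598/11) = 3584/11.

Deadweight loss = 3584/11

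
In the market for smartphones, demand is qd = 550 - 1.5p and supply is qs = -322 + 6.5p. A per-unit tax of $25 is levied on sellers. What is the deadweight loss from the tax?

Pre-tax equilibrium: p* = 109, q* = 386.5.
Tax on sellers shifts supply to qs = -322 + 6.5(p − 25) = -484.5 + 6.5p.
550 - 1.5p = -484.5 + 6.5p gives buyer price pb = 129.3125; sellers receive ps = 129.3125 − 25 = 104.3125.
New quantity: q = 550 − 1.5(129.3125) = 356.03125.
DWL = ½ × 25 × (386.5 − 356.03125) = 380.859375.

Deadweight loss = 380.859375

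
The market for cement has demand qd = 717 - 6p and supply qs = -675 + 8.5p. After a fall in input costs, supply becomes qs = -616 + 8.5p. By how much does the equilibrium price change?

Δp = -118/29

Original equilibrium: p* = 96, q* = 141.
New equilibrium: 717 - 6p = -616 + 8.5p, so 1333 = 14.5p and p' = 2666/29; q' = 717 − 6(2666/29) = 4797/29.
Change in price: 2666/29 − 96 = -118/29.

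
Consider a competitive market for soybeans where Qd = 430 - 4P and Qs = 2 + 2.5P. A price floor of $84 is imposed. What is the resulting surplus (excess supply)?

Equilibrium price would be P* = 856/13, so the floor at 84 binds.
At P = 84: Qd = 94, Qs = 212.
Surplus = 212 − 94 = 118.

Surplus = 118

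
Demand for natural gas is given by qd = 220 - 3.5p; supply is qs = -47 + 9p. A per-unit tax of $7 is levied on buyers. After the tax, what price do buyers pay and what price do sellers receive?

Pre-tax equilibrium: p* = 21.36, q* = 145.24.
Tax on buyers shifts demand to qd = 220 − 3.5(p + 7) = 195.5 - 3.5p.
195.5 - 3.5p = -47 + 9p gives seller price ps = 19.4; buyers pay pb = 19.4 + 7 = 26.4.
New quantity: q = 220 − 3.5(26.4) = 127.6.

Buyers pay $26.4, sellers receive $19.4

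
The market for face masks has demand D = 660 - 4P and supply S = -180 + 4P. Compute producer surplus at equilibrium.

Producer surplus = 7200

Equilibrium: 660 - 4P = -180 + 4P gives P* = 105, Q* = 240.
Supply starts at P = 45 (where S = 0).
PS = ½(105 − 45)(240) = 7200.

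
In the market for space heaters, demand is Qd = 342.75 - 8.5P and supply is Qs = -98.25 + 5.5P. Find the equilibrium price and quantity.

P* = 31.5, Q* = 75

Set Qd = Qs: 342.75 - 8.5P = -98.25 + 5.5P.
441 = 14P, so P* = 31.5.
Q* = 342.75 − 8.5(31.5) = 75.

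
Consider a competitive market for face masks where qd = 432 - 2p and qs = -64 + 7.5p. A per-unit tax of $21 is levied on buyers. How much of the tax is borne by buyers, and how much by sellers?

Buyers bear 315/19, sellers bear 84/19

Pre-tax equilibrium: p* = 992/19, q* = 6224/19.
Tax on buyers shifts demand to qd = 432 − 2(p + 21) = 390 - 2p.
390 - 2p = -64 + 7.5p gives seller price ps = 908/19; buyers pay pb = 908/19 + 21 = 1307/19.
New quantity: q = 432 − 2(1307/19) = 5594/19.
Buyer burden = 1307/19 − 992/19 = 315/19; seller burden = 992/19 − 908/19 = 84/19.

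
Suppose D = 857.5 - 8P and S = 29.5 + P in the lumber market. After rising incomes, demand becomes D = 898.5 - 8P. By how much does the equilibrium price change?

Original equilibrium: P* = 92, Q* = 121.5.
New equilibrium: 898.5 - 8P = 29.5 + P, so 869 = 9P and P' = 869/9; Q' = 898.5 − 8(869/9) = 2269/18.
Change in price: 869/9 − 92 = 41/9.

ΔP = 41/9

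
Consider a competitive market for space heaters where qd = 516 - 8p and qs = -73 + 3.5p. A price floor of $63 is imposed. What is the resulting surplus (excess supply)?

Surplus = 135.5

Equilibrium price would be p* = 1178/23, so the floor at 63 binds.
At p = 63: qd = 12, qs = 147.5.
Surplus = 147.5 − 12 = 135.5.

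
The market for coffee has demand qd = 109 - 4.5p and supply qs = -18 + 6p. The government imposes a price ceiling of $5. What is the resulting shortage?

Shortage = 74.5

Equilibrium price would be p* = 254/21, so the ceiling at 5 binds.
At p = 5: qd = 109 − 4.5(5) = 86.5, qs = -18 + 6(5) = 12.
Shortage = 86.5 − 12 = 74.5.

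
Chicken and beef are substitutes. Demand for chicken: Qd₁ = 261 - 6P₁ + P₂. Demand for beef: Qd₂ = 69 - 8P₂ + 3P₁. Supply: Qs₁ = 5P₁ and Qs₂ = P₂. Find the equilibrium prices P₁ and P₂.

Market 1: 261 - 6P₁ + P₂ = 5P₁ → 11P₁ - P₂ = 261.
Market 2: 9P₂ - 3P₁ = 69.
Eliminating P₂: 9×(1) + 1×(2) gives 96P₁ = 2418, so P₁ = 25.1875.
Back-substitute into (2): P₂ = (69 + 3×25.1875) / 9 = 16.0625.

P₁ = 25.1875, P₂ = 16.0625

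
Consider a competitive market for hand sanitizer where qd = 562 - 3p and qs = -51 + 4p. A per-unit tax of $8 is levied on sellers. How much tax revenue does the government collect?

Pre-tax equilibrium: p* = 613/7, q* = 2095/7.
Tax on sellers shifts supply to qs = -51 + 4(p − 8) = -83 + 4p.
562 - 3p = -83 + 4p gives buyer price pb = 645/7; sellers receive ps = 645/7 − 8 = 589/7.
New quantity: q = 562 − 3(645/7) = 1999/7.
Revenue = 8 × 1999/7 = 15992/7.

Tax revenue = 15992/7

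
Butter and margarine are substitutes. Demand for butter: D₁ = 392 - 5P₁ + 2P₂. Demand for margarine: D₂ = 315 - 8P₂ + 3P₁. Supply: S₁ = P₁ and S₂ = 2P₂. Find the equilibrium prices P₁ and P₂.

Market 1: 392 - 5P₁ + 2P₂ = P₁ → 6P₁ - 2P₂ = 392.
Market 2: 10P₂ - 3P₁ = 315.
Eliminating P₂: 10×(1) + 2×(2) gives 54P₁ = 4550, so P₁ = 2275/27.
Back-substitute into (2): P₂ = (315 + 3×2275/27) / 10 = 511/9.

P₁ = 2275/27, P₂ = 511/9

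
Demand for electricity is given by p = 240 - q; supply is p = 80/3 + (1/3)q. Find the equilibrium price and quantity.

Set the two price expressions equal: 240 - q = 80/3 + (1/3)q.
640/3 = (4/3)q, so q* = 160.
p* = 240 − (1)(160) = 80.

p* = 80, q* = 160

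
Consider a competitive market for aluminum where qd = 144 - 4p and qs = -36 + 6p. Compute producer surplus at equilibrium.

Equilibrium: 144 - 4p = -36 + 6p gives p* = 18, q* = 72.
Supply starts at p = 6 (where qs = 0).
PS = ½(18 − 6)(72) = 432.

Producer surplus = 432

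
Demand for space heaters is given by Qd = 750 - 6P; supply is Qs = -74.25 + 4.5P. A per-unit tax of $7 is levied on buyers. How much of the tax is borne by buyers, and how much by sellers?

Buyers bear $3, sellers bear $4

Pre-tax equilibrium: P* = 78.5, Q* = 279.
Tax on buyers shifts demand to Qd = 750 − 6(P + 7) = 708 - 6P.
708 - 6P = -74.25 + 4.5P gives seller price Ps = 74.5; buyers pay Pb = 74.5 + 7 = 81.5.
New quantity: Q = 750 − 6(81.5) = 261.
Buyer burden = 81.5 − 78.5 = 3; seller burden = 78.5 − 74.5 = 4.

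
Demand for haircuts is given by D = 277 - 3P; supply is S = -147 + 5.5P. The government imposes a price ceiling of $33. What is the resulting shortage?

Shortage = 143.5

Equilibrium price would be P* = 848/17, so the ceiling at 33 binds.
At P = 33: D = 277 − 3(33) = 178, S = -147 + 5.5(33) = 34.5.
Shortage = 178 − 34.5 = 143.5.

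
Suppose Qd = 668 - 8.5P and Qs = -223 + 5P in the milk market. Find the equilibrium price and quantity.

Set Qd = Qs: 668 - 8.5P = -223 + 5P.
891 = 13.5P, so P* = 66.
Q* = 668 − 8.5(66) = 107.

P* = 66, Q* = 107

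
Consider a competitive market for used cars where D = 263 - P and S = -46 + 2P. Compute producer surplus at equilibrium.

Producer surplus = 6400

Equilibrium: 263 - P = -46 + 2P gives P* = 103, Q* = 160.
Supply starts at P = 23 (where S = 0).
PS = ½(103 − 23)(160) = 6400.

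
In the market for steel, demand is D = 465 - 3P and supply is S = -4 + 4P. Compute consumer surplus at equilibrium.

Consumer surplus = 11616

Equilibrium: 465 - 3P = -4 + 4P gives P* = 67, Q* = 264.
Demand choke price (D = 0): P = 155.
CS = ½(155 − 67)(264) = 11616.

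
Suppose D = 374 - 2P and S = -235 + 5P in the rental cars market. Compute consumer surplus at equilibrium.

Consumer surplus = 10000

Equilibrium: 374 - 2P = -235 + 5P gives P* = 87, Q* = 200.
Demand choke price (D = 0): P = 187.
CS = ½(187 − 87)(200) = 10000.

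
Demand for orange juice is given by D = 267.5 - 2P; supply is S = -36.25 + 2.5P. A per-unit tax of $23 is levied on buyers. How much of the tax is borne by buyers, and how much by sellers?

Pre-tax equilibrium: P* = 67.5, Q* = 132.5.
Tax on buyers shifts demand to D = 267.5 − 2(P + 23) = 221.5 - 2P.
221.5 - 2P = -36.25 + 2.5P gives seller price Ps = 1031/18; buyers pay Pb = 1031/18 + 23 = 1445/18.
New quantity: Q = 267.5 − 2(1445/18) = 1925/18.
Buyer burden = 1445/18 − 67.5 = 115/9; seller burden = 67.5 − 1031/18 = 92/9.

Buyers bear 115/9, sellers bear 92/9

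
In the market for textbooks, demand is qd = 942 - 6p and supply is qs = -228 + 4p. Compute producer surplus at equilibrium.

Producer surplus = 7200

Equilibrium: 942 - 6p = -228 + 4p gives p* = 117, q* = 240.
Supply starts at p = 57 (where qs = 0).
PS = ½(117 − 57)(240) = 7200.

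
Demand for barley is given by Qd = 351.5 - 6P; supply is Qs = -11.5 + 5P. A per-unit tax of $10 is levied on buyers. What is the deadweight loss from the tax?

Deadweight loss = 1500/11

Pre-tax equilibrium: P* = 33, Q* = 153.5.
Tax on buyers shifts demand to Qd = 351.5 − 6(P + 10) = 291.5 - 6P.
291.5 - 6P = -11.5 + 5P gives seller price Ps = 303/11; buyers pay Pb = 303/11 + 10 = 413/11.
New quantity: Q = 351.5 − 6(413/11) = 2777/22.
DWL = ½ × 10 × (153.5 − 2777/22) = 1500/11.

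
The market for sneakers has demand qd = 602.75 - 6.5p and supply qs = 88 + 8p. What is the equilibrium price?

Set qd = qs: 602.75 - 6.5p = 88 + 8p.
514.75 = 14.5p, so p* = 35.5.
q* = 602.75 − 6.5(35.5) = 372.

p* = 35.5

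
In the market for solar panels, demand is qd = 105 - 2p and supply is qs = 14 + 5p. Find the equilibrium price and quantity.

Set qd = qs: 105 - 2p = 14 + 5p.
91 = 7p, so p* = 13.
q* = 105 − 2(13) = 79.

p* = 13, q* = 79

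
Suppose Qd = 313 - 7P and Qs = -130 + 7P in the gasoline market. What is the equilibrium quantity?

Set Qd = Qs: 313 - 7P = -130 + 7P.
443 = 14P, so P* = 443/14.
Q* = 313 − 7(443/14) = 91.5.

Q* = 91.5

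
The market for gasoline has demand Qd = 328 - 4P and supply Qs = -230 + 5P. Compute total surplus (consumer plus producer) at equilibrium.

Equilibrium: 328 - 4P = -230 + 5P gives P* = 62, Q* = 80.
Demand choke price: P = 82; supply starts at P = 46.
CS = ½(82 − 62)(80) = 800; PS = ½(62 − 46)(80) = 640.

Total surplus = 1440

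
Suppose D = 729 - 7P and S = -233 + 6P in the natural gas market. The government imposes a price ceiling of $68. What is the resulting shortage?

Equilibrium price would be P* = 74, so the ceiling at 68 binds.
At P = 68: D = 729 − 7(68) = 253, S = -233 + 6(68) = 175.
Shortage = 253 − 175 = 78.

Shortage = 78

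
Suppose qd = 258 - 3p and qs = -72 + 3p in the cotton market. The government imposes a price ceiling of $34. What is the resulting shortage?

Shortage = 126

Equilibrium price would be p* = 55, so the ceiling at 34 binds.
At p = 34: qd = 258 − 3(34) = 156, qs = -72 + 3(34) = 30.
Shortage = 156 − 30 = 126.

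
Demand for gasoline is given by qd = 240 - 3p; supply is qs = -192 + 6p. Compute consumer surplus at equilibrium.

Equilibrium: 240 - 3p = -192 + 6p gives p* = 48, q* = 96.
Demand choke price (qd = 0): p = 80.
CS = ½(80 − 48)(96) = 1536.

Consumer surplus = 1536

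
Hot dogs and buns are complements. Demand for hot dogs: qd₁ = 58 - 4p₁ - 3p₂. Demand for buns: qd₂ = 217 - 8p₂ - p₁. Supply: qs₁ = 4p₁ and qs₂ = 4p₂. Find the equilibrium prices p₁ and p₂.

Market 1: 58 - 4p₁ - 3p₂ = 4p₁ → 8p₁ + 3p₂ = 58.
Market 2: 12p₂ + p₁ = 217.
Eliminating p₂: 12×(1) − 3×(2) gives 93p₁ = 45, so p₁ = 15/31.
Back-substitute into (2): p₂ = (217 − 1×15/31) / 12 = 1678/93.

p₁ = 15/31, p₂ = 1678/93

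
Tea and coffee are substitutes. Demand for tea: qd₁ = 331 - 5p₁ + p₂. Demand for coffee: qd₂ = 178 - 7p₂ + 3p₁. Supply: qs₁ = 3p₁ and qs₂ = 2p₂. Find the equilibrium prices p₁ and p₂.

Market 1: 331 - 5p₁ + p₂ = 3p₁ → 8p₁ - p₂ = 331.
Market 2: 9p₂ - 3p₁ = 178.
Eliminating p₂: 9×(1) + 1×(2) gives 69p₁ = 3157, so p₁ = 3157/69.
Back-substitute into (2): p₂ = (178 + 3×3157/69) / 9 = 2417/69.

p₁ = 3157/69, p₂ = 2417/69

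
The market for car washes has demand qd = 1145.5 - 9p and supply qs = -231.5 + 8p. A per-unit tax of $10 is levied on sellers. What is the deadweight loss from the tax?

Pre-tax equilibrium: p* = 81, q* = 416.5.
Tax on sellers shifts supply to qs = -231.5 + 8(p − 10) = -311.5 + 8p.
1145.5 - 9p = -311.5 + 8p gives buyer price pb = 1457/17; sellers receive ps = 1457/17 − 10 = 1287/17.
New quantity: q = 1145.5 − 9(1457/17) = 12721/34.
DWL = ½ × 10 × (416.5 − 12721/34) = 3600/17.

Deadweight loss = 3600/17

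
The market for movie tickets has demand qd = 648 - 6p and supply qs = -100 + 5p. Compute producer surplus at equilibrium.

Producer surplus = 5760

Equilibrium: 648 - 6p = -100 + 5p gives p* = 68, q* = 240.
Supply starts at p = 20 (where qs = 0).
PS = ½(68 − 20)(240) = 5760.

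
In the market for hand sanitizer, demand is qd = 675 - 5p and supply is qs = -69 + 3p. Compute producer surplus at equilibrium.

Producer surplus = 7350

Equilibrium: 675 - 5p = -69 + 3p gives p* = 93, q* = 210.
Supply starts at p = 23 (where qs = 0).
PS = ½(93 − 23)(210) = 7350.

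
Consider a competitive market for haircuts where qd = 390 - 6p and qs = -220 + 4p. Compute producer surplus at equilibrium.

Producer surplus = 72

Equilibrium: 390 - 6p = -220 + 4p gives p* = 61, q* = 24.
Supply starts at p = 55 (where qs = 0).
PS = ½(61 − 55)(24) = 72.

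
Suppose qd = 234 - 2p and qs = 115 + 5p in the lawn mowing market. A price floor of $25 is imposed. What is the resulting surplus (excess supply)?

Equilibrium price would be p* = 17, so the floor at 25 binds.
At p = 25: qd = 184, qs = 240.
Surplus = 240 − 184 = 56.

Surplus = 56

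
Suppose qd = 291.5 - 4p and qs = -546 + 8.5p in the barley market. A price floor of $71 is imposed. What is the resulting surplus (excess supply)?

Equilibrium price would be p* = 67, so the floor at 71 binds.
At p = 71: qd = 7.5, qs = 57.5.
Surplus = 57.5 − 7.5 = 50.

Surplus = 50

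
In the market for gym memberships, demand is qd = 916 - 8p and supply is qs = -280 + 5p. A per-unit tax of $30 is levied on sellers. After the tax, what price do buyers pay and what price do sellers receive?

Buyers pay 1346/13, sellers receive 956/13

Pre-tax equilibrium: p* = 92, q* = 180.
Tax on sellers shifts supply to qs = -280 + 5(p − 30) = -430 + 5p.
916 - 8p = -430 + 5p gives buyer price pb = 1346/13; sellers receive ps = 1346/13 − 30 = 956/13.
New quantity: q = 916 − 8(1346/13) = 1140/13.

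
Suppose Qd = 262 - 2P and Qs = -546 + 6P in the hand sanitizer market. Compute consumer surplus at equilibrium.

Consumer surplus = 900

Equilibrium: 262 - 2P = -546 + 6P gives P* = 101, Q* = 60.
Demand choke price (Qd = 0): P = 131.
CS = ½(131 − 101)(60) = 900.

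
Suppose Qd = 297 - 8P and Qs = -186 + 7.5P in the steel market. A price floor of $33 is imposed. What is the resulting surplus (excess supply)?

Equilibrium price would be P* = 966/31, so the floor at 33 binds.
At P = 33: Qd = 33, Qs = 61.5.
Surplus = 61.5 − 33 = 28.5.

Surplus = 28.5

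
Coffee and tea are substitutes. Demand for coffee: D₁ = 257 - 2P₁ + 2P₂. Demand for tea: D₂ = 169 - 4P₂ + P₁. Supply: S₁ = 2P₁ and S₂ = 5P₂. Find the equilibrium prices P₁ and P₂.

P₁ = 2651/34, P₂ = 933/34

Market 1: 257 - 2P₁ + 2P₂ = 2P₁ → 4P₁ - 2P₂ = 257.
Market 2: 9P₂ - P₁ = 169.
Eliminating P₂: 9×(1) + 2×(2) gives 34P₁ = 2651, so P₁ = 2651/34.
Back-substitute into (2): P₂ = (169 + 1×2651/34) / 9 = 933/34.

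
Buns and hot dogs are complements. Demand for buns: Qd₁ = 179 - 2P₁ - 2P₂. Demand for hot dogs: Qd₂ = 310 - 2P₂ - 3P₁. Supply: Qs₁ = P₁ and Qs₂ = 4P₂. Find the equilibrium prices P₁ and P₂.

Market 1: 179 - 2P₁ - 2P₂ = P₁ → 3P₁ + 2P₂ = 179.
Market 2: 6P₂ + 3P₁ = 310.
Eliminating P₂: 6×(1) − 2×(2) gives 12P₁ = 454, so P₁ = 227/6.
Back-substitute into (2): P₂ = (310 − 3×227/6) / 6 = 32.75.

P₁ = 227/6, P₂ = 32.75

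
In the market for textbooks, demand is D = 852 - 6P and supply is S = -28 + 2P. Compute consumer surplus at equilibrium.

Equilibrium: 852 - 6P = -28 + 2P gives P* = 110, Q* = 192.
Demand choke price (D = 0): P = 142.
CS = ½(142 − 110)(192) = 3072.

Consumer surplus = 3072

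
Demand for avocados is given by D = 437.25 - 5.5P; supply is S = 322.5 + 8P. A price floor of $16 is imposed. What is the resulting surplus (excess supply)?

Equilibrium price would be P* = 8.5, so the floor at 16 binds.
At P = 16: D = 349.25, S = 450.5.
Surplus = 450.5 − 349.25 = 101.25.

Surplus = 101.25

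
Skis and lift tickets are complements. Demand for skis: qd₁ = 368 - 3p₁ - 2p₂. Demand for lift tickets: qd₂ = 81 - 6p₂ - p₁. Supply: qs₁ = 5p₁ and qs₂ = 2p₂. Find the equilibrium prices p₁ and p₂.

Market 1: 368 - 3p₁ - 2p₂ = 5p₁ → 8p₁ + 2p₂ = 368.
Market 2: 8p₂ + p₁ = 81.
Eliminating p₂: 8×(1) − 2×(2) gives 62p₁ = 2782, so p₁ = 1391/31.
Back-substitute into (2): p₂ = (81 − 1×1391/31) / 8 = 140/31.

p₁ = 1391/31, p₂ = 140/31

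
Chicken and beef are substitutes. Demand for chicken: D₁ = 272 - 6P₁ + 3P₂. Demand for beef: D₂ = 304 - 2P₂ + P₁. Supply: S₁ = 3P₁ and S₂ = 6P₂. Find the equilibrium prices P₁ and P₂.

P₁ = 3088/69, P₂ = 3008/69

Market 1: 272 - 6P₁ + 3P₂ = 3P₁ → 9P₁ - 3P₂ = 272.
Market 2: 8P₂ - P₁ = 304.
Eliminating P₂: 8×(1) + 3×(2) gives 69P₁ = 3088, so P₁ = 3088/69.
Back-substitute into (2): P₂ = (304 + 1×3088/69) / 8 = 3008/69.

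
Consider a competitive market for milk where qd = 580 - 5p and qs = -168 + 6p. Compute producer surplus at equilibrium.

Producer surplus = 4800

Equilibrium: 580 - 5p = -168 + 6p gives p* = 68, q* = 240.
Supply starts at p = 28 (where qs = 0).
PS = ½(68 − 28)(240) = 4800.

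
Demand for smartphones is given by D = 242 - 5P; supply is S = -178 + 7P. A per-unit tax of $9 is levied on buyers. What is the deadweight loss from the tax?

Deadweight loss = 118.125

Pre-tax equilibrium: P* = 35, Q* = 67.
Tax on buyers shifts demand to D = 242 − 5(P + 9) = 197 - 5P.
197 - 5P = -178 + 7P gives seller price Ps = 31.25; buyers pay Pb = 31.25 + 9 = 40.25.
New quantity: Q = 242 − 5(40.25) = 40.75.
DWL = ½ × 9 × (67 − 40.75) = 118.125.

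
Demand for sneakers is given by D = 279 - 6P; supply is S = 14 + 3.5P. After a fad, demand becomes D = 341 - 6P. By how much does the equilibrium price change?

ΔP = 124/19

Original equilibrium: P* = 530/19, Q* = 2121/19.
New equilibrium: 341 - 6P = 14 + 3.5P, so 327 = 9.5P and P' = 654/19; Q' = 341 − 6(654/19) = 2555/19.
Change in price: 654/19 − 530/19 = 124/19.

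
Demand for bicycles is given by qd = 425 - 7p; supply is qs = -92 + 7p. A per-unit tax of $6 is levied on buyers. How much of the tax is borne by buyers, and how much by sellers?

Pre-tax equilibrium: p* = 517/14, q* = 166.5.
Tax on buyers shifts demand to qd = 425 − 7(p + 6) = 383 - 7p.
383 - 7p = -92 + 7p gives seller price ps = 475/14; buyers pay pb = 475/14 + 6 = 559/14.
New quantity: q = 425 − 7(559/14) = 145.5.
Buyer burden = 559/14 − 517/14 = 3; seller burden = 517/14 − 475/14 = 3.

Buyers bear $3, sellers bear $3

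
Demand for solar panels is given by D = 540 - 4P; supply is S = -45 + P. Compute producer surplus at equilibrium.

Producer surplus = 2592

Equilibrium: 540 - 4P = -45 + P gives P* = 117, Q* = 72.
Supply starts at P = 45 (where S = 0).
PS = ½(117 − 45)(72) = 2592.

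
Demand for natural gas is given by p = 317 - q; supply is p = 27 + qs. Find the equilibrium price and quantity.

Set the two price expressions equal: 317 - q = 27 + q.
290 = 2q, so q* = 145.
p* = 317 − (1)(145) = 172.

p* = 172, q* = 145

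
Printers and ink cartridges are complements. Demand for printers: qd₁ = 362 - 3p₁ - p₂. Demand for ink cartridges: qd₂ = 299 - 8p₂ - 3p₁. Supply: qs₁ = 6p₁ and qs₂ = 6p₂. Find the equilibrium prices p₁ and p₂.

p₁ = 4769/123, p₂ = 535/41

Market 1: 362 - 3p₁ - p₂ = 6p₁ → 9p₁ + p₂ = 362.
Market 2: 14p₂ + 3p₁ = 299.
Eliminating p₂: 14×(1) − 1×(2) gives 123p₁ = 4769, so p₁ = 4769/123.
Back-substitute into (2): p₂ = (299 − 3×4769/123) / 14 = 535/41.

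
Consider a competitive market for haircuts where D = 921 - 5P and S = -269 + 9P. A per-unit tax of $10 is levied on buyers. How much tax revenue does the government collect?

Tax revenue = 32470/7

Pre-tax equilibrium: P* = 85, Q* = 496.
Tax on buyers shifts demand to D = 921 − 5(P + 10) = 871 - 5P.
871 - 5P = -269 + 9P gives seller price Ps = 570/7; buyers pay Pb = 570/7 + 10 = 640/7.
New quantity: Q = 921 − 5(640/7) = 3247/7.
Revenue = 10 × 3247/7 = 32470/7.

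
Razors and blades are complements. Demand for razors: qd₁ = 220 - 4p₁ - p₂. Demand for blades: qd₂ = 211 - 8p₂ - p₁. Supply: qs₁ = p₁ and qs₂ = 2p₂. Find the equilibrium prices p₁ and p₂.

Market 1: 220 - 4p₁ - p₂ = p₁ → 5p₁ + p₂ = 220.
Market 2: 10p₂ + p₁ = 211.
Eliminating p₂: 10×(1) − 1×(2) gives 49p₁ = 1989, so p₁ = 1989/49.
Back-substitute into (2): p₂ = (211 − 1×1989/49) / 10 = 835/49.

p₁ = 1989/49, p₂ = 835/49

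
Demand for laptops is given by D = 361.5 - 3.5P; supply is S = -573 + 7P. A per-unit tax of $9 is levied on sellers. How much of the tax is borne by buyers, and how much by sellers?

Pre-tax equilibrium: P* = 89, Q* = 50.
Tax on sellers shifts supply to S = -573 + 7(P − 9) = -636 + 7P.
361.5 - 3.5P = -636 + 7P gives buyer price Pb = 95; sellers receive Ps = 95 − 9 = 86.
New quantity: Q = 361.5 − 3.5(95) = 29.
Buyer burden = 95 − 89 = 6; seller burden = 89 − 86 = 3.

Buyers bear $6, sellers bear $3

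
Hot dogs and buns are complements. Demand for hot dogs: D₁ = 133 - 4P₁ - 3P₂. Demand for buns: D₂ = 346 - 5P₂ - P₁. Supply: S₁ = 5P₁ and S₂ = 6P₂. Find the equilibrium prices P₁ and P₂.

Market 1: 133 - 4P₁ - 3P₂ = 5P₁ → 9P₁ + 3P₂ = 133.
Market 2: 11P₂ + P₁ = 346.
Eliminating P₂: 11×(1) − 3×(2) gives 96P₁ = 425, so P₁ = 425/96.
Back-substitute into (2): P₂ = (346 − 1×425/96) / 11 = 2981/96.

P₁ = 425/96, P₂ = 2981/96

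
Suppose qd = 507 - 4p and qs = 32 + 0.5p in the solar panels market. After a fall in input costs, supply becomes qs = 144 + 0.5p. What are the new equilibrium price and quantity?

p' = 242/3, q' = 553/3

Original equilibrium: p* = 950/9, q* = 763/9.
New equilibrium: 507 - 4p = 144 + 0.5p, so 363 = 4.5p and p' = 242/3; q' = 507 − 4(242/3) = 553/3.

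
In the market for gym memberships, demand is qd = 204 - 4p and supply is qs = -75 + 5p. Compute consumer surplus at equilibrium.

Equilibrium: 204 - 4p = -75 + 5p gives p* = 31, q* = 80.
Demand choke price (qd = 0): p = 51.
CS = ½(51 − 31)(80) = 800.

Consumer surplus = 800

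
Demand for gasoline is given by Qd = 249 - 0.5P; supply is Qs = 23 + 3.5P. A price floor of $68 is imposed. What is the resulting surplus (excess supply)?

Equilibrium price would be P* = 56.5, so the floor at 68 binds.
At P = 68: Qd = 215, Qs = 261.
Surplus = 261 − 215 = 46.

Surplus = 46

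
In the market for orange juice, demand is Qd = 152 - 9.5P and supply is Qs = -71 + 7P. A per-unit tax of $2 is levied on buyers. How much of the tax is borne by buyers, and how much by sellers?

Buyers bear 28/33, sellers bear 38/33

Pre-tax equilibrium: P* = 446/33, Q* = 779/33.
Tax on buyers shifts demand to Qd = 152 − 9.5(P + 2) = 133 - 9.5P.
133 - 9.5P = -71 + 7P gives seller price Ps = 136/11; buyers pay Pb = 136/11 + 2 = 158/11.
New quantity: Q = 152 − 9.5(158/11) = 171/11.
Buyer burden = 158/11 − 446/33 = 28/33; seller burden = 446/33 − 136/11 = 38/33.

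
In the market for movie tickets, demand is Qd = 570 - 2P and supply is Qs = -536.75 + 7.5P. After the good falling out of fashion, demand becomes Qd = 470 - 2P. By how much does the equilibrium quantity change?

ΔQ = -1500/19

Original equilibrium: P* = 116.5, Q* = 337.
New equilibrium: 470 - 2P = -536.75 + 7.5P, so 1006.75 = 9.5P and P' = 4027/38; Q' = 470 − 2(4027/38) = 4903/19.
Change in quantity: 4903/19 − 337 = -1500/19.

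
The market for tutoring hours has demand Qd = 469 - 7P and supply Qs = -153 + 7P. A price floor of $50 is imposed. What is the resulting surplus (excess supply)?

Equilibrium price would be P* = 311/7, so the floor at 50 binds.
At P = 50: Qd = 119, Qs = 197.
Surplus = 197 − 119 = 78.

Surplus = 78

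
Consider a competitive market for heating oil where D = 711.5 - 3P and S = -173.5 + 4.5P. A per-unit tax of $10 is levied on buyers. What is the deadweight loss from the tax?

Deadweight loss = 90

Pre-tax equilibrium: P* = 118, Q* = 357.5.
Tax on buyers shifts demand to D = 711.5 − 3(P + 10) = 681.5 - 3P.
681.5 - 3P = -173.5 + 4.5P gives seller price Ps = 114; buyers pay Pb = 114 + 10 = 124.
New quantity: Q = 711.5 − 3(124) = 339.5.
DWL = ½ × 10 × (357.5 − 339.5) = 90.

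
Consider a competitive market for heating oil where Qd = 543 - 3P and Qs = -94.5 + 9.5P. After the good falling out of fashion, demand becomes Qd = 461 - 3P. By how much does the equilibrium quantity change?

ΔQ = -62.32

Original equilibrium: P* = 51, Q* = 390.
New equilibrium: 461 - 3P = -94.5 + 9.5P, so 555.5 = 12.5P and P' = 44.44; Q' = 461 − 3(44.44) = 327.68.
Change in quantity: 327.68 − 390 = -62.32.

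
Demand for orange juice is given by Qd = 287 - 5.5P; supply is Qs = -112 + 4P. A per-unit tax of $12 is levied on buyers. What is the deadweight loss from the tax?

Pre-tax equilibrium: P* = 42, Q* = 56.
Tax on buyers shifts demand to Qd = 287 − 5.5(P + 12) = 221 - 5.5P.
221 - 5.5P = -112 + 4P gives seller price Ps = 666/19; buyers pay Pb = 666/19 + 12 = 894/19.
New quantity: Q = 287 − 5.5(894/19) = 536/19.
DWL = ½ × 12 × (56 − 536/19) = 3168/19.

Deadweight loss = 3168/19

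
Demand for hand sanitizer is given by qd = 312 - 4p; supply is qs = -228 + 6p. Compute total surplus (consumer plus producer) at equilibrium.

Equilibrium: 312 - 4p = -228 + 6p gives p* = 54, q* = 96.
Demand choke price: p = 78; supply starts at p = 38.
CS = ½(78 − 54)(96) = 1152; PS = ½(54 − 38)(96) = 768.

Total surplus = 1920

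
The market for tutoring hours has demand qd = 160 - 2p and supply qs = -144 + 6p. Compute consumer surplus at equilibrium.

Consumer surplus = 1764

Equilibrium: 160 - 2p = -144 + 6p gives p* = 38, q* = 84.
Demand choke price (qd = 0): p = 80.
CS = ½(80 − 38)(84) = 1764.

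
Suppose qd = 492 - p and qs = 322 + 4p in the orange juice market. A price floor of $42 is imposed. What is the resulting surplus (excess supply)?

Equilibrium price would be p* = 34, so the floor at 42 binds.
At p = 42: qd = 450, qs = 490.
Surplus = 490 − 450 = 40.

Surplus = 40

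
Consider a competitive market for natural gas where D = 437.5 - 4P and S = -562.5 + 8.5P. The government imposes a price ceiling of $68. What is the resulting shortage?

Equilibrium price would be P* = 80, so the ceiling at 68 binds.
At P = 68: D = 437.5 − 4(68) = 165.5, S = -562.5 + 8.5(68) = 15.5.
Shortage = 165.5 − 15.5 = 150.

Shortage = 150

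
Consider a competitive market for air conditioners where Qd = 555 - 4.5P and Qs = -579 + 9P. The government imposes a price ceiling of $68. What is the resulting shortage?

Shortage = 216

Equilibrium price would be P* = 84, so the ceiling at 68 binds.
At P = 68: Qd = 555 − 4.5(68) = 249, Qs = -579 + 9(68) = 33.
Shortage = 249 − 33 = 216.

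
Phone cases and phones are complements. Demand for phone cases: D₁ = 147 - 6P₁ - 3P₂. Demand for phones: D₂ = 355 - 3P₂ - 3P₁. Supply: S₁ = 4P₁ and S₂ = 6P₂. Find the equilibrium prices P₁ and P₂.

P₁ = 86/27, P₂ = 3109/81

Market 1: 147 - 6P₁ - 3P₂ = 4P₁ → 10P₁ + 3P₂ = 147.
Market 2: 9P₂ + 3P₁ = 355.
Eliminating P₂: 9×(1) − 3×(2) gives 81P₁ = 258, so P₁ = 86/27.
Back-substitute into (2): P₂ = (355 − 3×86/27) / 9 = 3109/81.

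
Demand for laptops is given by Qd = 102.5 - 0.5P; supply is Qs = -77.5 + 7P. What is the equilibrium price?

Set Qd = Qs: 102.5 - 0.5P = -77.5 + 7P.
180 = 7.5P, so P* = 24.
Q* = 102.5 − 0.5(24) = 90.5.

P* = 24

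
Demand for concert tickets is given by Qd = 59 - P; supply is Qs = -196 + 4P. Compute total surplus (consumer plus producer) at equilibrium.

Total surplus = 40

Equilibrium: 59 - P = -196 + 4P gives P* = 51, Q* = 8.
Demand choke price: P = 59; supply starts at P = 49.
CS = ½(59 − 51)(8) = 32; PS = ½(51 − 49)(8) = 8.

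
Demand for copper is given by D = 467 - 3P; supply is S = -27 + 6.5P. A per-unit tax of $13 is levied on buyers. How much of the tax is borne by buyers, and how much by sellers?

Pre-tax equilibrium: P* = 52, Q* = 311.
Tax on buyers shifts demand to D = 467 − 3(P + 13) = 428 - 3P.
428 - 3P = -27 + 6.5P gives seller price Ps = 910/19; buyers pay Pb = 910/19 + 13 = 1157/19.
New quantity: Q = 467 − 3(1157/19) = 5402/19.
Buyer burden = 1157/19 − 52 = 169/19; seller burden = 52 − 910/19 = 78/19.

Buyers bear 169/19, sellers bear 78/19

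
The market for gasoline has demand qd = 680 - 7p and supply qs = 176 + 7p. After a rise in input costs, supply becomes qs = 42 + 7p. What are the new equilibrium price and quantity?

Original equilibrium: p* = 36, q* = 428.
New equilibrium: 680 - 7p = 42 + 7p, so 638 = 14p and p' = 319/7; q' = 680 − 7(319/7) = 361.

p' = 319/7, q' = 361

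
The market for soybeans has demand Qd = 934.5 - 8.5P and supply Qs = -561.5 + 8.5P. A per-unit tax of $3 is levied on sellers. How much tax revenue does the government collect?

Tax revenue = 521.25

Pre-tax equilibrium: P* = 88, Q* = 186.5.
Tax on sellers shifts supply to Qs = -561.5 + 8.5(P − 3) = -587 + 8.5P.
934.5 - 8.5P = -587 + 8.5P gives buyer price Pb = 89.5; sellers receive Ps = 89.5 − 3 = 86.5.
New quantity: Q = 934.5 − 8.5(89.5) = 173.75.
Revenue = 3 × 173.75 = 521.25.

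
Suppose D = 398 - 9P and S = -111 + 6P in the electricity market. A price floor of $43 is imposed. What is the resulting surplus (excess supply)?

Surplus = 136

Equilibrium price would be P* = 509/15, so the floor at 43 binds.
At P = 43: D = 11, S = 147.
Surplus = 147 − 11 = 136.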